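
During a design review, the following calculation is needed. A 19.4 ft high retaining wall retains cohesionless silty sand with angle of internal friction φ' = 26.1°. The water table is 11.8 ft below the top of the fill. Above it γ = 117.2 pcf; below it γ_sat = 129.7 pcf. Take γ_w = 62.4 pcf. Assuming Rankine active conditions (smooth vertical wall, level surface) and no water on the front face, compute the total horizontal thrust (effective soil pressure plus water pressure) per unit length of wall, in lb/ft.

9820 lb/ft

K_a = tan²(45° − φ/2) = 0.3889.
γ' = 129.7 − 62.4 = 67.30 pcf. Depth below WT = 7.6 ft.
σ'_h at WT = K_a γ d_w = 537.9 psf; at base = 537.9 + K_a γ' × 7.6 = 736.8 psf.
P₁ (0–11.8 ft) = ½×537.9×11.8 = 3174. P₂ (11.8–19.4 ft) = ½(537.9+736.8)×7.6 = 4844.
P_w = ½ γ_w h₂² = 0.5×62.4×7.6² = 1802. Total = 3174+4844+1802 = 9820 lb/ft.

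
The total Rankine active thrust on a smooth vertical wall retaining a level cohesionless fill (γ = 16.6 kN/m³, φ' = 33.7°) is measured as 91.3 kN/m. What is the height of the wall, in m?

K_a = 0.2863. P_a = ½ K_a γ H² ⇒ H = √(2P_a/(K_a γ)).
H = √(2×91.3/(0.2863×16.6)) = 6.198 m.

6.20 m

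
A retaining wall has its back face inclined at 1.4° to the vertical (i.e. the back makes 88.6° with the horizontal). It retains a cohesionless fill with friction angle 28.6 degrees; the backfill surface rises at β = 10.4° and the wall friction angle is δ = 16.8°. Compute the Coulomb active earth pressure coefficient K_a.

0.377

K_a = sin²(α+φ) / [sin²α · sin(α−δ) · (1 + √{sin(φ+δ)sin(φ−β) / (sin(α−δ)sin(α+β))})²].
With α = 88.6°, φ = 28.6°, δ = 16.8°, β = 10.4°: K_a = 0.3769.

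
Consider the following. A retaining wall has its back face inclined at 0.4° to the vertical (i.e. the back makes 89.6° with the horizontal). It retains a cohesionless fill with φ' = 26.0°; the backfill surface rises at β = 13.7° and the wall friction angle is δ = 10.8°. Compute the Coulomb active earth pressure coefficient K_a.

0.445

K_a = sin²(α+φ) / [sin²α · sin(α−δ) · (1 + √{sin(φ+δ)sin(φ−β) / (sin(α−δ)sin(α+β))})²].
With α = 89.6°, φ = 26.0°, δ = 10.8°, β = 13.7°: K_a = 0.4446.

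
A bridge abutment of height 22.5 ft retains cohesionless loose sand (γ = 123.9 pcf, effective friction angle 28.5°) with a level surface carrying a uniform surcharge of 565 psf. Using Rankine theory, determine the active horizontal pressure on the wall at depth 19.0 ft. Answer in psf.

1030 psf

K_a = (1 − sin φ)/(1 + sin φ) = 0.3540.
σ_v = γz + q = 123.9 × 19.0 + 565 = 2919 psf.
σ_h = K_a σ_v = 0.3540 × 2919 = 1033 psf.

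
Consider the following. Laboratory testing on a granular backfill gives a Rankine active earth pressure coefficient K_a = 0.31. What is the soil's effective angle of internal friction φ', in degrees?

31.8°

K_a = tan²(45° − φ/2) ⇒ 45° − φ/2 = arctan(√0.31) = 29.11°.
φ = 2(45° − 29.11°) = 31.78°.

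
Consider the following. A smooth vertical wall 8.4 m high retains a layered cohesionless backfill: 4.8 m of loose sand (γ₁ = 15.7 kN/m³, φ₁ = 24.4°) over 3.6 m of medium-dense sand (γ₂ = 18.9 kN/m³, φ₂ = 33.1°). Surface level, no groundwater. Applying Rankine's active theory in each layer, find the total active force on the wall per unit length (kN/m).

K_a1 = tan²(45°−24.4°/2) = 0.4153; K_a2 = tan²(45°−33.1°/2) = 0.2936.
Layer 1: σ at base = K_a1 γ₁ h₁ = 31.30 kPa; P₁ = ½×31.30×4.8 = 75.12.
Layer 2: σ_v at top = γ₁h₁ = 75.36; σ_h top = K_a2×75.36 = 22.12; σ_h base = K_a2×(75.36+18.9×3.6) = 42.10.
P₂ = ½(22.12+42.10)×3.6 = 115.6. Total P_a = 75.12+115.6 = 190.7 kN/m.

191 kN/m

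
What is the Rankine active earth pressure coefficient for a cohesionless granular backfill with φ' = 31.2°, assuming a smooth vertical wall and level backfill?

K_a = (1 − sin φ)/(1 + sin φ) = (1 − sin 31.2°)/(1 + sin 31.2°) = 0.3175.

0.317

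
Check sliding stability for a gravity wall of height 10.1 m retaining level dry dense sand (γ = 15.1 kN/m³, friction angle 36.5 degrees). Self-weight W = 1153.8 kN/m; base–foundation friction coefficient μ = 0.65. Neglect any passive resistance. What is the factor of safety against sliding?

K_a = tan²(45° − 36.5°/2) = 0.2541.
P_a = ½K_aγH² = 0.5×0.2541×15.1×10.1² = 195.7 kN/m, acting at H/3 = 3.367 m above the base.
FS_sliding = μW / P_a = 0.65×1153.8 / 195.7 = 3.833.

3.83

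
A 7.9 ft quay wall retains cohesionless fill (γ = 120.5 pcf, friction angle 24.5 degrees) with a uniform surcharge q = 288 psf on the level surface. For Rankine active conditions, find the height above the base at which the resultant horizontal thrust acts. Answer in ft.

3.13 ft

K_a = 0.4137.
Triangular part P₁ = ½K_aγH² = 1556 at H/3 = 2.633 ft; rectangular part P₂ = K_a q H = 941.3 at H/2 = 3.950 ft.
ȳ = (P₁·2.633 + P₂·3.950)/(P₁+P₂) = 3.130 ft.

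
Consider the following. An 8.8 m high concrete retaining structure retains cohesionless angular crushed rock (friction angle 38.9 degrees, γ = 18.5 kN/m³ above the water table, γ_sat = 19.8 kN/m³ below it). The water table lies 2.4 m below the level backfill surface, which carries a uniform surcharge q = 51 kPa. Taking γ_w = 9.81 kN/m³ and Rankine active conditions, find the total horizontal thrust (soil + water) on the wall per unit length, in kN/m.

427 kN/m

K_a = tan²(45° − φ/2) = 0.2285.
γ' = 19.8 − 9.81 = 9.990 kN/m³. h₂ = H − d_w = 6.4 m.
σ'_h: at surface K_a·q = 11.65; at WT K_a(q+γd_w) = 21.80; at base K_a(q+γd_w+γ'h₂) = 36.41 kPa.
P₁ = ½(11.65+21.80)×2.4 = 40.15; P₂ = ½(21.80+36.41)×6.4 = 186.3; P_w = ½γ_w h₂² = 200.9.
Total = 40.15+186.3+200.9 = 427.3 kN/m.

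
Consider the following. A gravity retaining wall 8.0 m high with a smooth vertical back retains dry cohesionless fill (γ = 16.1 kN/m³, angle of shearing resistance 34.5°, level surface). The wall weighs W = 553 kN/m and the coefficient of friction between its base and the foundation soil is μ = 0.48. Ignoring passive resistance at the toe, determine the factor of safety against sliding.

1.86

K_a = tan²(45° − 34.5°/2) = 0.2768.
P_a = ½K_aγH² = 0.5×0.2768×16.1×8.0² = 142.6 kN/m, acting at H/3 = 2.667 m above the base.
FS_sliding = μW / P_a = 0.48×553 / 142.6 = 1.861.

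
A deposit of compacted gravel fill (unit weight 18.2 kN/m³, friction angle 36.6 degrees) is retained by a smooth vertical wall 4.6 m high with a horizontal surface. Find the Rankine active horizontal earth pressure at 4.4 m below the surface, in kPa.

20.3 kPa

K_a = (1 − sin φ)/(1 + sin φ) = 0.2530.
σ_h = K_a γ z = 0.2530 × 18.2 × 4.4 = 20.26 kPa.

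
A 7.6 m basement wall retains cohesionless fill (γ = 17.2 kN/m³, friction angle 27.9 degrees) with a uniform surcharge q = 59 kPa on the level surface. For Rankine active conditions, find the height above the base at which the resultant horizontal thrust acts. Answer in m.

K_a = 0.3625.
Triangular part P₁ = ½K_aγH² = 180.0 at H/3 = 2.533 m; rectangular part P₂ = K_a q H = 162.5 at H/2 = 3.800 m.
ȳ = (P₁·2.533 + P₂·3.800)/(P₁+P₂) = 3.134 m.

3.13 m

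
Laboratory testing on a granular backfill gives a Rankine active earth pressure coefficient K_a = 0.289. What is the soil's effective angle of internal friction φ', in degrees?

K_a = tan²(45° − φ/2) ⇒ 45° − φ/2 = arctan(√0.289) = 28.26°.
φ = 2(45° − 28.26°) = 33.48°.

33.5°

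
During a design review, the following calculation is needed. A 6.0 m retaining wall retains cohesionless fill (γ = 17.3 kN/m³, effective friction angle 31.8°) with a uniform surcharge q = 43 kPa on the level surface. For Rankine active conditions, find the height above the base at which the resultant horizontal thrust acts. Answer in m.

K_a = 0.3098.
Triangular part P₁ = ½K_aγH² = 96.47 at H/3 = 2.000 m; rectangular part P₂ = K_a q H = 79.93 at H/2 = 3.000 m.
ȳ = (P₁·2.000 + P₂·3.000)/(P₁+P₂) = 2.453 m.

2.45 m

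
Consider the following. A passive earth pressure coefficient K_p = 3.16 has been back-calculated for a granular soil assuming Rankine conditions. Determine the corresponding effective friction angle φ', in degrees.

K_p = (1+sin φ)/(1−sin φ) ⇒ sin φ = (K_p − 1)/(K_p + 1) = 0.5192.
φ = arcsin(0.5192) = 31.28°.

31.3°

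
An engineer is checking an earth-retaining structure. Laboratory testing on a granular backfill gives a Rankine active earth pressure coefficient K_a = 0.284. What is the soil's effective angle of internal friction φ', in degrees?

K_a = tan²(45° − φ/2) ⇒ 45° − φ/2 = arctan(√0.284) = 28.05°.
φ = 2(45° − 28.05°) = 33.89°.

33.9°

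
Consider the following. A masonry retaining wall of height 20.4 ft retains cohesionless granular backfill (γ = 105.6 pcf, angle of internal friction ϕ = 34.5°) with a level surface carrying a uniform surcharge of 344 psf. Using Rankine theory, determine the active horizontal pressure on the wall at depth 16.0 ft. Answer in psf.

563 psf

K_a = (1 − sin φ)/(1 + sin φ) = 0.2768.
σ_v = γz + q = 105.6 × 16.0 + 344 = 2034 psf.
σ_h = K_a σ_v = 0.2768 × 2034 = 562.9 psf.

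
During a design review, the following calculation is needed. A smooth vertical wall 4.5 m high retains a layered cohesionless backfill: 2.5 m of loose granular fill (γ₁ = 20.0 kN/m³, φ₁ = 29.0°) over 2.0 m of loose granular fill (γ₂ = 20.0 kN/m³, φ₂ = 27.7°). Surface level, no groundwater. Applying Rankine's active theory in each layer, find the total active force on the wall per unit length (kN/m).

K_a1 = tan²(45°−29.0°/2) = 0.3470; K_a2 = tan²(45°−27.7°/2) = 0.3653.
Layer 1: σ at base = K_a1 γ₁ h₁ = 17.35 kPa; P₁ = ½×17.35×2.5 = 21.69.
Layer 2: σ_v at top = γ₁h₁ = 50.00; σ_h top = K_a2×50.00 = 18.27; σ_h base = K_a2×(50.00+20.0×2.0) = 32.88.
P₂ = ½(18.27+32.88)×2.0 = 51.15. Total P_a = 21.69+51.15 = 72.83 kN/m.

72.8 kN/m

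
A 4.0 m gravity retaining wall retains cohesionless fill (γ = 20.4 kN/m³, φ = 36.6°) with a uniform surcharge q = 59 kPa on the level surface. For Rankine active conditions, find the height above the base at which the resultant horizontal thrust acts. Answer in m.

1.73 m

K_a = 0.2530.
Triangular part P₁ = ½K_aγH² = 41.28 at H/3 = 1.333 m; rectangular part P₂ = K_a q H = 59.70 at H/2 = 2.000 m.
ȳ = (P₁·1.333 + P₂·2.000)/(P₁+P₂) = 1.727 m.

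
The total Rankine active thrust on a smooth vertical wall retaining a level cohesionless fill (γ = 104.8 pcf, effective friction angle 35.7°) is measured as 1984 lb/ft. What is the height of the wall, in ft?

K_a = 0.2630. P_a = ½ K_a γ H² ⇒ H = √(2P_a/(K_a γ)).
H = √(2×1984/(0.2630×104.8)) = 12.00 ft.

12.0 ft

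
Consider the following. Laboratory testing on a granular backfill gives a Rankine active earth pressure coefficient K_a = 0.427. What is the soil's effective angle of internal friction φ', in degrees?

23.7°

K_a = tan²(45° − φ/2) ⇒ 45° − φ/2 = arctan(√0.427) = 33.16°.
φ = 2(45° − 33.16°) = 23.67°.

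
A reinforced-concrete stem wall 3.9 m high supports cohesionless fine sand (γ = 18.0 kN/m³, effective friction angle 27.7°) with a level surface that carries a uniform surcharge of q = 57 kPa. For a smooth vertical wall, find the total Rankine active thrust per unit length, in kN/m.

131 kN/m

K_a = tan²(45° − φ/2) = 0.3653.
Soil triangle: ½ K_a γ H² = 0.5×0.3653×18.0×3.9² = 50.01 kN/m.
Surcharge rectangle: K_a q H = 0.3653×57×3.9 = 81.21 kN/m.
Total = 50.01 + 81.21 = 131.2 kN/m.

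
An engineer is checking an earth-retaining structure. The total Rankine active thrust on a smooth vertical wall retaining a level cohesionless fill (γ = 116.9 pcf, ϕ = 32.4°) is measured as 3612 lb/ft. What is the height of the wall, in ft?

K_a = 0.3022. P_a = ½ K_a γ H² ⇒ H = √(2P_a/(K_a γ)).
H = √(2×3612/(0.3022×116.9)) = 14.30 ft.

14.3 ft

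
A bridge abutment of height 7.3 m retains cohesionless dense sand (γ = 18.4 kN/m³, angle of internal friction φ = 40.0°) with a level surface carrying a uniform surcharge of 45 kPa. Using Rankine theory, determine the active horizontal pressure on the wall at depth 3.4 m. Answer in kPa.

K_a = (1 − sin φ)/(1 + sin φ) = 0.2174.
σ_v = γz + q = 18.4 × 3.4 + 45 = 107.6 kPa.
σ_h = K_a σ_v = 0.2174 × 107.6 = 23.39 kPa.

23.4 kPa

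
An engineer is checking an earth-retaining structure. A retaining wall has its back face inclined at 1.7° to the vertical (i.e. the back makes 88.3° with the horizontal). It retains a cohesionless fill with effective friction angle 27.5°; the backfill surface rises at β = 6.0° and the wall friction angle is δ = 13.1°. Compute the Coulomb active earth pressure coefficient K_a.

K_a = sin²(α+φ) / [sin²α · sin(α−δ) · (1 + √{sin(φ+δ)sin(φ−β) / (sin(α−δ)sin(α+β))})²].
With α = 88.3°, φ = 27.5°, δ = 13.1°, β = 6.0°: K_a = 0.3742.

0.374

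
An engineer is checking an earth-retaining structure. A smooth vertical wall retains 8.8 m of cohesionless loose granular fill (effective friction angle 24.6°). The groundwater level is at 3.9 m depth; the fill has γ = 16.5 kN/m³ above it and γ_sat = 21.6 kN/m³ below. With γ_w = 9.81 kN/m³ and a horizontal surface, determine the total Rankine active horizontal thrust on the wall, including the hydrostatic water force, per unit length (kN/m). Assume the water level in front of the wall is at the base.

K_a = tan²(45° − φ/2) = 0.4121.
γ' = 21.6 − 9.81 = 11.79 kN/m³. Depth below WT = 4.9 m.
σ'_h at WT = K_a γ d_w = 26.52 kPa; at base = 26.52 + K_a γ' × 4.9 = 50.33 kPa.
P₁ (0–3.9 m) = ½×26.52×3.9 = 51.72. P₂ (3.9–8.8 m) = ½(26.52+50.33)×4.9 = 188.3.
P_w = ½ γ_w h₂² = 0.5×9.81×4.9² = 117.8. Total = 51.72+188.3+117.8 = 357.8 kN/m.

358 kN/m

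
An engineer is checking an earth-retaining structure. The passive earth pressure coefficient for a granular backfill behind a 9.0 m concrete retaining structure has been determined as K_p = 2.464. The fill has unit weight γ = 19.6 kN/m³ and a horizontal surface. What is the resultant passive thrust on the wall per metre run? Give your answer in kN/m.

P = ½ K_p γ H² = 0.5 × 2.464 × 19.6 × 9.0² = 1956 kN/m.

1960 kN/m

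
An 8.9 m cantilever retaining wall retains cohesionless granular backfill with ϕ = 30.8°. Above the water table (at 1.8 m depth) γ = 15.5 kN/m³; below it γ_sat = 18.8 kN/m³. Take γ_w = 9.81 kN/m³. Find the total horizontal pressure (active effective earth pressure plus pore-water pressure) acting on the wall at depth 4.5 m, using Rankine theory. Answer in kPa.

K_a = (1 − sin φ)/(1 + sin φ) = 0.3227.
γ' = 18.8 − 9.81 = 8.990 kN/m³.
Effective vertical stress at 4.5 m: σ'_v = 15.5×1.8 + 8.990×2.70 = 52.17 kPa.
σ'_h = K_a σ'_v = 0.3227 × 52.17 = 16.84 kPa; u = γ_w × 2.70 = 26.49 kPa.
Total σ_h = 16.84 + 26.49 = 43.32 kPa.

43.3 kPa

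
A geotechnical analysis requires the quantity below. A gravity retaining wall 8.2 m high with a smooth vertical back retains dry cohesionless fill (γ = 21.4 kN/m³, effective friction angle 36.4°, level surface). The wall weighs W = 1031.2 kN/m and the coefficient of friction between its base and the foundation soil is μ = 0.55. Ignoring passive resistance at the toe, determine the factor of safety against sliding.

3.09

K_a = tan²(45° − 36.4°/2) = 0.2552.
P_a = ½K_aγH² = 0.5×0.2552×21.4×8.2² = 183.6 kN/m, acting at H/3 = 2.733 m above the base.
FS_sliding = μW / P_a = 0.55×1031.2 / 183.6 = 3.089.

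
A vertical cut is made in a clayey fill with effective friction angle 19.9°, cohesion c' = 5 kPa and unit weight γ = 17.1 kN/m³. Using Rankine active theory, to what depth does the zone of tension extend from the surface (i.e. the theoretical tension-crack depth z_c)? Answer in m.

K_a = tan²(45° − 19.9°/2) = 0.4921; √K_a = 0.7015.
The active pressure is zero where K_a γ z = 2c√K_a, so z_c = 2c/(γ√K_a) = 2×5/(17.1×0.7015) = 0.8336 m.

0.834 m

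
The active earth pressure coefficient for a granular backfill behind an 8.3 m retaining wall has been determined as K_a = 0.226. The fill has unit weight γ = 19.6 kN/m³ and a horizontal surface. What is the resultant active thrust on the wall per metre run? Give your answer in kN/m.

153 kN/m

P = ½ K_a γ H² = 0.5 × 0.226 × 19.6 × 8.3² = 152.6 kN/m.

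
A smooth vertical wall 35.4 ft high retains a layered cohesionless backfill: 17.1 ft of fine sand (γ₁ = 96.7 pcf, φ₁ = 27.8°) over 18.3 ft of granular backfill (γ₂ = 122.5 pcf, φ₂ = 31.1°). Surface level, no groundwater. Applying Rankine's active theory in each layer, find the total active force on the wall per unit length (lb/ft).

21300 lb/ft

K_a1 = tan²(45°−27.8°/2) = 0.3639; K_a2 = tan²(45°−31.1°/2) = 0.3188.
Layer 1: σ at base = K_a1 γ₁ h₁ = 601.7 psf; P₁ = ½×601.7×17.1 = 5145.
Layer 2: σ_v at top = γ₁h₁ = 1654; σ_h top = K_a2×1654 = 527.2; σ_h base = K_a2×(1654+122.5×18.3) = 1242.
P₂ = ½(527.2+1242)×18.3 = 16190. Total P_a = 5145+16190 = 21330 lb/ft.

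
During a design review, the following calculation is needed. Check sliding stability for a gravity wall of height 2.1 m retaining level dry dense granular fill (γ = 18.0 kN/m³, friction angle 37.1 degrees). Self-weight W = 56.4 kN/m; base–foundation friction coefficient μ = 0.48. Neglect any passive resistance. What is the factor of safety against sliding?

K_a = tan²(45° − 37.1°/2) = 0.2475.
P_a = ½K_aγH² = 0.5×0.2475×18.0×2.1² = 9.823 kN/m, acting at H/3 = 0.7000 m above the base.
FS_sliding = μW / P_a = 0.48×56.4 / 9.823 = 2.756.

2.76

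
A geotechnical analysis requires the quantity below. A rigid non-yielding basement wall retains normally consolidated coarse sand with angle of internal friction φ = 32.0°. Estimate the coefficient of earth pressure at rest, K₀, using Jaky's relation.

0.470

K₀ = 1 − sin φ' = 1 − sin 32.0° = 0.4701.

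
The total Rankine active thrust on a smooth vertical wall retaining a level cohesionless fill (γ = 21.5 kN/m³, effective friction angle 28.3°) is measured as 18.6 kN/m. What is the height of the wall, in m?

2.20 m

K_a = 0.3568. P_a = ½ K_a γ H² ⇒ H = √(2P_a/(K_a γ)).
H = √(2×18.6/(0.3568×21.5)) = 2.202 m.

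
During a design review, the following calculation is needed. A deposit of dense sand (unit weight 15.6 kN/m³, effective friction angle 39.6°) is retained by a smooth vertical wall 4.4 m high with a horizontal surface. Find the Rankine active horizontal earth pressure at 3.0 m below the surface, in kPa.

K_a = (1 − sin φ)/(1 + sin φ) = 0.2214.
σ_h = K_a γ z = 0.2214 × 15.6 × 3.0 = 10.36 kPa.

10.4 kPa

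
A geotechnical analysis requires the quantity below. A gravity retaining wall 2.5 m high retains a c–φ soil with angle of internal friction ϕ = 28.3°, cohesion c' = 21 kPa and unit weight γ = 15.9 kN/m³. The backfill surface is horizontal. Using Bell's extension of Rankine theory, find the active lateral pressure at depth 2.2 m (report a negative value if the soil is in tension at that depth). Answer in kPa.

-12.6 kPa

K_a = (1 − sin φ)/(1 + sin φ) = 0.3568.
σ_a = K_a γ z − 2c√K_a = 0.3568×15.9×2.2 − 2×21×0.5973 = -12.61 kPa.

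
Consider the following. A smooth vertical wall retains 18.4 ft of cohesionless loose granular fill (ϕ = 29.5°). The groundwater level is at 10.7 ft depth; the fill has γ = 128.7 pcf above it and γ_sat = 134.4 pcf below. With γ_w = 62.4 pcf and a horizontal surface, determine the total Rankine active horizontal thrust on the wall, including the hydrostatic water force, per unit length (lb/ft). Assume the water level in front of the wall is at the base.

8690 lb/ft

K_a = tan²(45° − φ/2) = 0.3401.
γ' = 134.4 − 62.4 = 72.00 pcf. Depth below WT = 7.7 ft.
σ'_h at WT = K_a γ d_w = 468.4 psf; at base = 468.4 + K_a γ' × 7.7 = 656.9 psf.
P₁ (0–10.7 ft) = ½×468.4×10.7 = 2506. P₂ (10.7–18.4 ft) = ½(468.4+656.9)×7.7 = 4332.
P_w = ½ γ_w h₂² = 0.5×62.4×7.7² = 1850. Total = 2506+4332+1850 = 8688 lb/ft.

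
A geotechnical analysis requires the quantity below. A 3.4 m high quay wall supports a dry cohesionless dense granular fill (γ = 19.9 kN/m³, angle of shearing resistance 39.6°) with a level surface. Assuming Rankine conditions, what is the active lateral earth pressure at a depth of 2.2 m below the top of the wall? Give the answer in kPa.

9.69 kPa

K_a = (1 − sin φ)/(1 + sin φ) = 0.2214.
σ_h = K_a γ z = 0.2214 × 19.9 × 2.2 = 9.694 kPa.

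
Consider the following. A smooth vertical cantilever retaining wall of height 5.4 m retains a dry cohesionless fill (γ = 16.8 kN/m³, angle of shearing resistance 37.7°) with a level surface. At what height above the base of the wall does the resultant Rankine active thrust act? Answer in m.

1.80 m

K_a = 0.2411.
The pressure distribution is triangular, so the resultant acts at H/3 above the base = 5.4/3 = 1.800 m.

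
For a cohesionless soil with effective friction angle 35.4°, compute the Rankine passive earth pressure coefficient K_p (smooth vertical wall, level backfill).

3.75

K_p = (1 + sin φ)/(1 − sin φ) = tan²(45° + 35.4°/2) = 3.754.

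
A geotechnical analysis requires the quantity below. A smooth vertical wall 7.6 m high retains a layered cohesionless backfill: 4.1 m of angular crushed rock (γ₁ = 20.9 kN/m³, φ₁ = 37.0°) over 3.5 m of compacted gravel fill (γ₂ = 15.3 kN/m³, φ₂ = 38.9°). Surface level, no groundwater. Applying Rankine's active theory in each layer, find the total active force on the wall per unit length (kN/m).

K_a1 = tan²(45°−37.0°/2) = 0.2486; K_a2 = tan²(45°−38.9°/2) = 0.2285.
Layer 1: σ at base = K_a1 γ₁ h₁ = 21.30 kPa; P₁ = ½×21.30×4.1 = 43.67.
Layer 2: σ_v at top = γ₁h₁ = 85.69; σ_h top = K_a2×85.69 = 19.58; σ_h base = K_a2×(85.69+15.3×3.5) = 31.82.
P₂ = ½(19.58+31.82)×3.5 = 89.96. Total P_a = 43.67+89.96 = 133.6 kN/m.

134 kN/m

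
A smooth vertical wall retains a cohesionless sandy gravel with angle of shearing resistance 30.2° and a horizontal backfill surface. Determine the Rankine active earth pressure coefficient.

K_a = (1 − sin φ)/(1 + sin φ) = (1 − sin 30.2°)/(1 + sin 30.2°) = 0.3307.

0.331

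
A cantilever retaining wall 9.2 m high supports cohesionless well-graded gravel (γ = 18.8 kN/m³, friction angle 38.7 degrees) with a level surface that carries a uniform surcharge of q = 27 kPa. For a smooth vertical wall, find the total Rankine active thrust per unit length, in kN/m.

K_a = tan²(45° − φ/2) = 0.2306.
Soil triangle: ½ K_a γ H² = 0.5×0.2306×18.8×9.2² = 183.5 kN/m.
Surcharge rectangle: K_a q H = 0.2306×27×9.2 = 57.28 kN/m.
Total = 183.5 + 57.28 = 240.7 kN/m.

241 kN/m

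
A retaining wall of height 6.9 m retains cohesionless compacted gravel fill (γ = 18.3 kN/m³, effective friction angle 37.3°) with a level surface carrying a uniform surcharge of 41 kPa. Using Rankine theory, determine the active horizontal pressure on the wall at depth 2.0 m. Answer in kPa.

K_a = (1 − sin φ)/(1 + sin φ) = 0.2453.
σ_v = γz + q = 18.3 × 2.0 + 41 = 77.60 kPa.
σ_h = K_a σ_v = 0.2453 × 77.60 = 19.04 kPa.

19.0 kPa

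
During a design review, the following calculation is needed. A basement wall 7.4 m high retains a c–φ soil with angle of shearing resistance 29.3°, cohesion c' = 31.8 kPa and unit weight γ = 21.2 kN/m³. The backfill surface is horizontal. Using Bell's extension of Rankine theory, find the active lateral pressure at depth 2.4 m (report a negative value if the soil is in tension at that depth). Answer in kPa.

-19.8 kPa

K_a = (1 − sin φ)/(1 + sin φ) = 0.3428.
σ_a = K_a γ z − 2c√K_a = 0.3428×21.2×2.4 − 2×31.8×0.5855 = -19.80 kPa.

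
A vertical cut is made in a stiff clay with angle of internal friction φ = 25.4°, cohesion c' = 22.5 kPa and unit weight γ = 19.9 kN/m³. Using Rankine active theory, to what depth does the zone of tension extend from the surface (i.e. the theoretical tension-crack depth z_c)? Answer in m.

3.58 m

K_a = tan²(45° − 25.4°/2) = 0.3996; √K_a = 0.6322.
The active pressure is zero where K_a γ z = 2c√K_a, so z_c = 2c/(γ√K_a) = 2×22.5/(19.9×0.6322) = 3.577 m.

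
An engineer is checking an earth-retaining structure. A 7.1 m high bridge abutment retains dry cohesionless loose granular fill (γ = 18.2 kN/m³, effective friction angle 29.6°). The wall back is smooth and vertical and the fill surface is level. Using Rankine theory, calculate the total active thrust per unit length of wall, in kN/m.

155 kN/m

K_a = tan²(45° − φ/2) = 0.3387.
P_a = ½ K_a γ H² = 0.5 × 0.3387 × 18.2 × 7.1² = 155.4 kN/m.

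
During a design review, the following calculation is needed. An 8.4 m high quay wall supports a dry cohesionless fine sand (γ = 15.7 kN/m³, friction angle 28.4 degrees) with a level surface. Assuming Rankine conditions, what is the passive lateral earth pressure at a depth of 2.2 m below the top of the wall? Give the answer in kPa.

K_p = (1 + sin φ)/(1 − sin φ) = 2.814.
σ_h = K_p γ z = 2.814 × 15.7 × 2.2 = 97.20 kPa.

97.2 kPa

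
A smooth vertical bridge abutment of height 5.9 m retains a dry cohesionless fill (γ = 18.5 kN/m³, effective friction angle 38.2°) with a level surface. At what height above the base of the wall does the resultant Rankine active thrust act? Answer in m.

K_a = 0.2358.
The pressure distribution is triangular, so the resultant acts at H/3 above the base = 5.9/3 = 1.967 m.

1.97 m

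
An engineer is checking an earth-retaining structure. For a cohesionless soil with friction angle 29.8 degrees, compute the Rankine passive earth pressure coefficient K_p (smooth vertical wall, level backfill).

2.98

K_p = (1 + sin φ)/(1 − sin φ) = tan²(45° + 29.8°/2) = 2.976.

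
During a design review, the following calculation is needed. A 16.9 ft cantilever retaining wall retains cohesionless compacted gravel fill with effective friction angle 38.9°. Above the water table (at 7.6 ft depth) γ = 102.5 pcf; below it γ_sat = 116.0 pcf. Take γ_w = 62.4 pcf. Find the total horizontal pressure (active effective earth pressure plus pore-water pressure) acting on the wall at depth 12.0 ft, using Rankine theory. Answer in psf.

506 psf

K_a = (1 − sin φ)/(1 + sin φ) = 0.2285.
γ' = 116.0 − 62.4 = 53.60 pcf.
Effective vertical stress at 12.0 ft: σ'_v = 102.5×7.6 + 53.60×4.40 = 1015 psf.
σ'_h = K_a σ'_v = 0.2285 × 1015 = 231.9 psf; u = γ_w × 4.40 = 274.6 psf.
Total σ_h = 231.9 + 274.6 = 506.5 psf.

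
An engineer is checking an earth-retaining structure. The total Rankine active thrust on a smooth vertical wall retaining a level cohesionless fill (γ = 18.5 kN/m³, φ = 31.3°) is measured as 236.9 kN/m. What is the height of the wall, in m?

K_a = 0.3162. P_a = ½ K_a γ H² ⇒ H = √(2P_a/(K_a γ)).
H = √(2×236.9/(0.3162×18.5)) = 9.000 m.

9.00 m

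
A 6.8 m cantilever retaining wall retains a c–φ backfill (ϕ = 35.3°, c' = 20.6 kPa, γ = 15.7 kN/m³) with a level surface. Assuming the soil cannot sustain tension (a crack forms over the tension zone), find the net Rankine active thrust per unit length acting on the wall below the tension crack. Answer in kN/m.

6.26 kN/m

K_a = 0.2675; √K_a = 0.5172.
Tension-crack depth z_c = 2c/(γ√K_a) = 2×20.6/(15.7×0.5172) = 5.073 m.
σ_a at base = K_a γ H − 2c√K_a = 0.2675×15.7×6.8 − 2×20.6×0.5172 = 7.252 kPa.
P_a = ½ × 7.252 × (H − z_c) = 0.5×7.252×1.727 = 6.261 kN/m.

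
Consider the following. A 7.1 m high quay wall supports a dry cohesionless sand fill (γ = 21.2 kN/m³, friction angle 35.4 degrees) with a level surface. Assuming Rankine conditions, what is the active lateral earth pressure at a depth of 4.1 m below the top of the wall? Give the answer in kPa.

23.2 kPa

K_a = (1 − sin φ)/(1 + sin φ) = 0.2664.
σ_h = K_a γ z = 0.2664 × 21.2 × 4.1 = 23.16 kPa.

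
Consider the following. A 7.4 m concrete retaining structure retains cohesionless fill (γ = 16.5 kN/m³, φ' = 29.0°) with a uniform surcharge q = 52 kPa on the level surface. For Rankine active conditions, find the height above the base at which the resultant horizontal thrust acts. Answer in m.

3.03 m

K_a = 0.3470.
Triangular part P₁ = ½K_aγH² = 156.8 at H/3 = 2.467 m; rectangular part P₂ = K_a q H = 133.5 at H/2 = 3.700 m.
ȳ = (P₁·2.467 + P₂·3.700)/(P₁+P₂) = 3.034 m.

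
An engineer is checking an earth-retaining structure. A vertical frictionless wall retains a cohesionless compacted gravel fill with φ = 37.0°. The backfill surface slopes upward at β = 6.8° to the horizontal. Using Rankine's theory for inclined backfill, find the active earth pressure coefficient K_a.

0.253

K_a = cos β · (cos β − √(cos²β − cos²φ)) / (cos β + √(cos²β − cos²φ)).
cos β = 0.9930, cos φ = 0.7986, √(cos²β − cos²φ) = 0.5901.
K_a = 0.9930 × (0.9930 − 0.5901)/(0.9930 + 0.5901) = 0.2527.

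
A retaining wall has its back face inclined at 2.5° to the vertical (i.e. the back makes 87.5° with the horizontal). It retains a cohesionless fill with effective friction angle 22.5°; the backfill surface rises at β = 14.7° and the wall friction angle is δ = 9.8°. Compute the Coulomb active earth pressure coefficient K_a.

K_a = sin²(α+φ) / [sin²α · sin(α−δ) · (1 + √{sin(φ+δ)sin(φ−β) / (sin(α−δ)sin(α+β))})²].
With α = 87.5°, φ = 22.5°, δ = 9.8°, β = 14.7°: K_a = 0.5565.

0.557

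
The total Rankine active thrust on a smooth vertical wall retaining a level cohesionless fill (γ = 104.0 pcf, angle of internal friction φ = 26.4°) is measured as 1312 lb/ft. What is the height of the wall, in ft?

K_a = 0.3844. P_a = ½ K_a γ H² ⇒ H = √(2P_a/(K_a γ)).
H = √(2×1312/(0.3844×104.0)) = 8.101 ft.

8.10 ft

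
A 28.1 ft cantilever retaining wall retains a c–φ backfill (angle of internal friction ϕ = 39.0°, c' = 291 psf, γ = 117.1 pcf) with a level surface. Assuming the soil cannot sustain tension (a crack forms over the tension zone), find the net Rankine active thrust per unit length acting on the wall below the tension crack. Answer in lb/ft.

K_a = 0.2275; √K_a = 0.4770.
Tension-crack depth z_c = 2c/(γ√K_a) = 2×291/(117.1×0.4770) = 10.42 ft.
σ_a at base = K_a γ H − 2c√K_a = 0.2275×117.1×28.1 − 2×291×0.4770 = 471.0 psf.
P_a = ½ × 471.0 × (H − z_c) = 0.5×471.0×17.68 = 4164 lb/ft.

4160 lb/ft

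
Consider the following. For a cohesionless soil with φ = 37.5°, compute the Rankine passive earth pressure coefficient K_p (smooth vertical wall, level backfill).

4.11

K_p = (1 + sin φ)/(1 − sin φ) = tan²(45° + 37.5°/2) = 4.112.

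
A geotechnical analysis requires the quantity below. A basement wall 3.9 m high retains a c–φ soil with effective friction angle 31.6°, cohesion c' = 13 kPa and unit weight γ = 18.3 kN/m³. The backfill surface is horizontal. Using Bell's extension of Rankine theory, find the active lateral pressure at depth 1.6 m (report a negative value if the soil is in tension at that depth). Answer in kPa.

K_a = (1 − sin φ)/(1 + sin φ) = 0.3123.
σ_a = K_a γ z − 2c√K_a = 0.3123×18.3×1.6 − 2×13×0.5589 = -5.385 kPa.

-5.39 kPa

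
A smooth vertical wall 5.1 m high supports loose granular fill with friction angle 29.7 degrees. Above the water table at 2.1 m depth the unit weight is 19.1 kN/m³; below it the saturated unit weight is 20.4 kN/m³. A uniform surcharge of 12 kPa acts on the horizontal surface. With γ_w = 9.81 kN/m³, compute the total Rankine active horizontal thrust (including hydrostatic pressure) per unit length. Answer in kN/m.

K_a = tan²(45° − φ/2) = 0.3374.
γ' = 20.4 − 9.81 = 10.59 kN/m³. h₂ = H − d_w = 3.0 m.
σ'_h: at surface K_a·q = 4.049; at WT K_a(q+γd_w) = 17.58; at base K_a(q+γd_w+γ'h₂) = 28.30 kPa.
P₁ = ½(4.049+17.58)×2.1 = 22.71; P₂ = ½(17.58+28.30)×3.0 = 68.82; P_w = ½γ_w h₂² = 44.14.
Total = 22.71+68.82+44.14 = 135.7 kN/m.

136 kN/m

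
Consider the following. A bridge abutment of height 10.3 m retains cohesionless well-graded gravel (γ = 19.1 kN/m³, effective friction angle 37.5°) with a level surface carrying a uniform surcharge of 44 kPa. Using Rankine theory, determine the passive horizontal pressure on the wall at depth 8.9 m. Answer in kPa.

880 kPa

K_p = (1 + sin φ)/(1 − sin φ) = 4.112.
σ_v = γz + q = 19.1 × 8.9 + 44 = 214.0 kPa.
σ_h = K_p σ_v = 4.112 × 214.0 = 879.9 kPa.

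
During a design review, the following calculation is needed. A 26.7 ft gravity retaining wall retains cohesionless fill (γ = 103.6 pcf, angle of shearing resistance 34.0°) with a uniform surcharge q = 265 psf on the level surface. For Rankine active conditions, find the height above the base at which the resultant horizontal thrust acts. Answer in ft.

9.62 ft

K_a = 0.2827.
Triangular part P₁ = ½K_aγH² = 10440 at H/3 = 8.900 ft; rectangular part P₂ = K_a q H = 2000 at H/2 = 13.35 ft.
ȳ = (P₁·8.900 + P₂·13.35)/(P₁+P₂) = 9.616 ft.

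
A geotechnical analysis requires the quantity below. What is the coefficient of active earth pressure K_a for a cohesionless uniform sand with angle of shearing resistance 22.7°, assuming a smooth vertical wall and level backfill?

0.443

K_a = tan²(45° − φ/2) = tan²(33.65°) = 0.4431.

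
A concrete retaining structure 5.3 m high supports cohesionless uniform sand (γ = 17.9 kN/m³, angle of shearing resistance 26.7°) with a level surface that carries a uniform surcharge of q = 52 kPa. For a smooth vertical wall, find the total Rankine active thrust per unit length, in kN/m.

200 kN/m

K_a = tan²(45° − φ/2) = 0.3800.
Soil triangle: ½ K_a γ H² = 0.5×0.3800×17.9×5.3² = 95.52 kN/m.
Surcharge rectangle: K_a q H = 0.3800×52×5.3 = 104.7 kN/m.
Total = 95.52 + 104.7 = 200.2 kN/m.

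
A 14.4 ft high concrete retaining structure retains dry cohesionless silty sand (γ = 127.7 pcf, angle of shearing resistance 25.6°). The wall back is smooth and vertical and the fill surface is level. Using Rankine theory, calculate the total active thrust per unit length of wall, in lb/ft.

K_a = tan²(45° − φ/2) = 0.3966.
P_a = ½ K_a γ H² = 0.5 × 0.3966 × 127.7 × 14.4² = 5250 lb/ft.

5250 lb/ft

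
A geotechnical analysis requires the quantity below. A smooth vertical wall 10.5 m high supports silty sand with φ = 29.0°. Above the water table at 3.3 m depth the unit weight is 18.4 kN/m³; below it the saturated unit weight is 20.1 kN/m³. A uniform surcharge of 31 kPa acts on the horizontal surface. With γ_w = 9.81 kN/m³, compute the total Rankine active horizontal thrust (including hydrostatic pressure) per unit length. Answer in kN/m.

K_a = tan²(45° − φ/2) = 0.3470.
γ' = 20.1 − 9.81 = 10.29 kN/m³. h₂ = H − d_w = 7.2 m.
σ'_h: at surface K_a·q = 10.76; at WT K_a(q+γd_w) = 31.82; at base K_a(q+γd_w+γ'h₂) = 57.53 kPa.
P₁ = ½(10.76+31.82)×3.3 = 70.26; P₂ = ½(31.82+57.53)×7.2 = 321.7; P_w = ½γ_w h₂² = 254.3.
Total = 70.26+321.7+254.3 = 646.2 kN/m.

646 kN/m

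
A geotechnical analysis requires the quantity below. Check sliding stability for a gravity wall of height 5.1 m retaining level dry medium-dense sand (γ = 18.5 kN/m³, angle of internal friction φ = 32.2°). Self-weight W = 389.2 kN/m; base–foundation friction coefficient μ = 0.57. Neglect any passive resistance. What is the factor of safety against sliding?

3.03

K_a = tan²(45° − 32.2°/2) = 0.3047.
P_a = ½K_aγH² = 0.5×0.3047×18.5×5.1² = 73.32 kN/m, acting at H/3 = 1.700 m above the base.
FS_sliding = μW / P_a = 0.57×389.2 / 73.32 = 3.026.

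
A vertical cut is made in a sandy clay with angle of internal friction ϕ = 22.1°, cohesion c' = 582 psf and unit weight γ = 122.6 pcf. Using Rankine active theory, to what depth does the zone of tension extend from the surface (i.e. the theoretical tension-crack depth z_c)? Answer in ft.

14.1 ft

K_a = tan²(45° − 22.1°/2) = 0.4533; √K_a = 0.6732.
The active pressure is zero where K_a γ z = 2c√K_a, so z_c = 2c/(γ√K_a) = 2×582/(122.6×0.6732) = 14.10 ft.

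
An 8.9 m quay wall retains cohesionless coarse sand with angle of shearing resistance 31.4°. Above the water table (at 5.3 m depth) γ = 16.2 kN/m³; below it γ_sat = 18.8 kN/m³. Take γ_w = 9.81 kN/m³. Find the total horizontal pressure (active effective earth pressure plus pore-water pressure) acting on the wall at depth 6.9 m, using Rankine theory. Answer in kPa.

47.3 kPa

K_a = (1 − sin φ)/(1 + sin φ) = 0.3149.
γ' = 18.8 − 9.81 = 8.990 kN/m³.
Effective vertical stress at 6.9 m: σ'_v = 16.2×5.3 + 8.990×1.60 = 100.2 kPa.
σ'_h = K_a σ'_v = 0.3149 × 100.2 = 31.57 kPa; u = γ_w × 1.60 = 15.70 kPa.
Total σ_h = 31.57 + 15.70 = 47.26 kPa.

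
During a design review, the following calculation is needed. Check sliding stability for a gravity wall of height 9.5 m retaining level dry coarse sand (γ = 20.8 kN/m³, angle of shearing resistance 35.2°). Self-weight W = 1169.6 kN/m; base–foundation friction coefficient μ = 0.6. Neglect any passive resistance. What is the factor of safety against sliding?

2.78

K_a = tan²(45° − 35.2°/2) = 0.2687.
P_a = ½K_aγH² = 0.5×0.2687×20.8×9.5² = 252.2 kN/m, acting at H/3 = 3.167 m above the base.
FS_sliding = μW / P_a = 0.6×1169.6 / 252.2 = 2.783.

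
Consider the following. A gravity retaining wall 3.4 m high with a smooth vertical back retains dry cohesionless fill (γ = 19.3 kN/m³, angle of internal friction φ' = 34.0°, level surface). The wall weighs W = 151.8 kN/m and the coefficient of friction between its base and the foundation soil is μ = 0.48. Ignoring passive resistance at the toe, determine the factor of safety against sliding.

2.31

K_a = tan²(45° − 34.0°/2) = 0.2827.
P_a = ½K_aγH² = 0.5×0.2827×19.3×3.4² = 31.54 kN/m, acting at H/3 = 1.133 m above the base.
FS_sliding = μW / P_a = 0.48×151.8 / 31.54 = 2.310.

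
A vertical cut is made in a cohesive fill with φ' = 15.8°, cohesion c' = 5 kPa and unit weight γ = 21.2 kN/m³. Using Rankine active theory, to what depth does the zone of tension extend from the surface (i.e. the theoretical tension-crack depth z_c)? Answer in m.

K_a = tan²(45° − 15.8°/2) = 0.5720; √K_a = 0.7563.
The active pressure is zero where K_a γ z = 2c√K_a, so z_c = 2c/(γ√K_a) = 2×5/(21.2×0.7563) = 0.6237 m.

0.624 m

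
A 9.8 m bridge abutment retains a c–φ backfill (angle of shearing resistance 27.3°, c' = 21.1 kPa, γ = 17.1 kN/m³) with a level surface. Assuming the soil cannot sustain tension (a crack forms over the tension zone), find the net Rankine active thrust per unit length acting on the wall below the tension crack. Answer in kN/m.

105 kN/m

K_a = 0.3711; √K_a = 0.6092.
Tension-crack depth z_c = 2c/(γ√K_a) = 2×21.1/(17.1×0.6092) = 4.051 m.
σ_a at base = K_a γ H − 2c√K_a = 0.3711×17.1×9.8 − 2×21.1×0.6092 = 36.49 kPa.
P_a = ½ × 36.49 × (H − z_c) = 0.5×36.49×5.749 = 104.9 kN/m.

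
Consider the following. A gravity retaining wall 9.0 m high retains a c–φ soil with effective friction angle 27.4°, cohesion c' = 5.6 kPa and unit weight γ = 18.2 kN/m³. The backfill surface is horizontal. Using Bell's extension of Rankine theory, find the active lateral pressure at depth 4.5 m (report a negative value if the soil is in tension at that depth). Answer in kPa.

K_a = (1 − sin φ)/(1 + sin φ) = 0.3697.
σ_a = K_a γ z − 2c√K_a = 0.3697×18.2×4.5 − 2×5.6×0.6080 = 23.47 kPa.

23.5 kPa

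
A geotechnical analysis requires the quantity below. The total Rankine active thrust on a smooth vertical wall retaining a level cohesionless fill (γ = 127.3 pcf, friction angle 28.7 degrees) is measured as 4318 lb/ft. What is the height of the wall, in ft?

13.9 ft

K_a = 0.3511. P_a = ½ K_a γ H² ⇒ H = √(2P_a/(K_a γ)).
H = √(2×4318/(0.3511×127.3)) = 13.90 ft.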